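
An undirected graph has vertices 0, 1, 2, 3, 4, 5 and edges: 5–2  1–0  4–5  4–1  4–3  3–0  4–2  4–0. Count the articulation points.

1

Removing 4 increases the component count from 1 to 2, so 4 is a cut vertex.
By contrast removing 0 leaves 1 component; it is not a cut vertex. No other vertex is a cut vertex either.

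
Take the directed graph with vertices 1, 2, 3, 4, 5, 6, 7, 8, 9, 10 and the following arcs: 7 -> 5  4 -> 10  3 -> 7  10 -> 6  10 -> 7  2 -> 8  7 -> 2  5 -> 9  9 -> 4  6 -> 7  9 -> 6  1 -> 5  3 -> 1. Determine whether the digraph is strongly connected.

There is no directed path from 5 to 1, so the graph is not strongly connected.

No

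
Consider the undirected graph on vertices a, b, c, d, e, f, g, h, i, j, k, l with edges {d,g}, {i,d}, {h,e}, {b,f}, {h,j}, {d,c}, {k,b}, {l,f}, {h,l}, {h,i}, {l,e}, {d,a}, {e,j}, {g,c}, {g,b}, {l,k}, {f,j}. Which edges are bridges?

The edges on the cycle d-g-c-d are not bridges since each lies on that cycle.
But removing d - a disconnects d from a — this is a bridge.

a-d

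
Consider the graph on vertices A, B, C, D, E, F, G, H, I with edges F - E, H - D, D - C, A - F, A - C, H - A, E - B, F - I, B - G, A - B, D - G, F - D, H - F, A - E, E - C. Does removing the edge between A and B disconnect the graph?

After removing A - B, the path A-E-B still connects them, so the edge is not a bridge.

No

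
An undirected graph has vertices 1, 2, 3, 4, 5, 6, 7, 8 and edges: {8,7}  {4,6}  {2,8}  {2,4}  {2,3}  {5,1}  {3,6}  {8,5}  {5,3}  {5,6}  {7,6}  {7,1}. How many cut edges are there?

0

The edges on the cycle 8-5-1-7-8 are not bridges since each lies on that cycle.
Every edge lies on some cycle, so there are no bridges.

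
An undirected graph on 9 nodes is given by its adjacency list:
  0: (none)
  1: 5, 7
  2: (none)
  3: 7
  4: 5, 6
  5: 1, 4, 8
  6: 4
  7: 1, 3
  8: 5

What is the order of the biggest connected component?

2 is isolated — a component by itself.
0 is isolated — a component by itself.
Starting from 1 we can reach 1, 3, 4, 5, 6, 7, 8. That is one component of size 7.
The largest has 7 vertices.

7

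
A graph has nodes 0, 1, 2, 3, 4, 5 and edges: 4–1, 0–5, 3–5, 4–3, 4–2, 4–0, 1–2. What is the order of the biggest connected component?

6

Starting from 0 we can reach 0, 1, 2, 3, 4, 5. That is one component of size 6.
The largest has 6 vertices.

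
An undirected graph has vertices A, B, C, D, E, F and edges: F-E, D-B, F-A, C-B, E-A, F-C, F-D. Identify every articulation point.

F

Removing F increases the component count from 1 to 2, so F is a cut vertex.
By contrast removing B leaves 1 component; it is not a cut vertex. No other vertex is a cut vertex either.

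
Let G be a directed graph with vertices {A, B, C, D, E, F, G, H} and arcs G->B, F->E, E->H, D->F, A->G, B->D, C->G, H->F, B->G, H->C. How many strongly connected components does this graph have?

2

{B, C, D, E, F, G, H} are all mutually reachable — one SCC of size 7.
{A} is an SCC by itself.
That gives 2 strongly connected components.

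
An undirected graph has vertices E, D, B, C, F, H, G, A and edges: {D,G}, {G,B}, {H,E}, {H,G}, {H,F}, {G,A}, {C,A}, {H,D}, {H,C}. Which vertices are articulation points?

G, H

Removing G increases the component count from 1 to 2, so G is a cut vertex.
Removing H increases the component count from 1 to 3, so H is a cut vertex.
By contrast removing F leaves 1 component; it is not a cut vertex. No other vertex is a cut vertex either.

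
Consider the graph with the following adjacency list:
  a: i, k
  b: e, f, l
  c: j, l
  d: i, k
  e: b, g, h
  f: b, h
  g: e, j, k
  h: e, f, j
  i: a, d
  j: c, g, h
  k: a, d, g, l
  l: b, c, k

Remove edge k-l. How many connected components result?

1

k and l are still connected via k-g-e-b-l, so the component count stays at 1.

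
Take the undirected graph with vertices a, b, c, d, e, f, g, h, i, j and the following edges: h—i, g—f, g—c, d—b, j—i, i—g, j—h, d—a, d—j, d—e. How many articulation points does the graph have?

Removing d increases the component count from 1 to 4, so d is a cut vertex.
Removing g increases the component count from 1 to 3, so g is a cut vertex.
Removing i increases the component count from 1 to 2, so i is a cut vertex.
Likewise j is a cut vertex.
By contrast removing c leaves 1 component; it is not a cut vertex. No other vertex is a cut vertex either.

4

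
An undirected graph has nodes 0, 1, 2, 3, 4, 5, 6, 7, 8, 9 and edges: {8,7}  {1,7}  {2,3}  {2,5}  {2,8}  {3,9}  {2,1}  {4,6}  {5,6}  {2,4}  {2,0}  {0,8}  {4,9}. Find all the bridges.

none

The edges on the cycle 2-0-8-2 are not bridges since each lies on that cycle.
Every edge lies on some cycle, so there are no bridges.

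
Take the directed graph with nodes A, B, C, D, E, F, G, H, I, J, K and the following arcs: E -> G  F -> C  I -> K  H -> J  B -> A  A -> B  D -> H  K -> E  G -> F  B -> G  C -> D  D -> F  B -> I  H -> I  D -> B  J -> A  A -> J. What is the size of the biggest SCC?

11

{A, B, C, D, E, F, G, H, I, J, K} are all mutually reachable — one SCC of size 11.
The largest has 11 vertices.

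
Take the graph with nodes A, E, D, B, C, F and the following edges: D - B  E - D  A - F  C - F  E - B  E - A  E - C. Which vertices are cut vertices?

E

Removing E increases the component count from 1 to 2, so E is a cut vertex.
By contrast removing A leaves 1 component; it is not a cut vertex. No other vertex is a cut vertex either.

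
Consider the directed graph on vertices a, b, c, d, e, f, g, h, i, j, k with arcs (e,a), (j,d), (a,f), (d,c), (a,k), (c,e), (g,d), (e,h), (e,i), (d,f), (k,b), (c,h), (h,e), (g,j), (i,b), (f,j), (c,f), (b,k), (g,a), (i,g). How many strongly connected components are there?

{a, c, d, e, f, g, h, i, j} are all mutually reachable — one SCC of size 9.
{b, k} are all mutually reachable — one SCC of size 2.
That gives 2 strongly connected components.

2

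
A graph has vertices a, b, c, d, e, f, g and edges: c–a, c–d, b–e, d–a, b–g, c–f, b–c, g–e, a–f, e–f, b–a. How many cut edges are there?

The edges on the cycle b-c-d-a-b are not bridges since each lies on that cycle.
Every edge lies on some cycle, so there are no bridges.

0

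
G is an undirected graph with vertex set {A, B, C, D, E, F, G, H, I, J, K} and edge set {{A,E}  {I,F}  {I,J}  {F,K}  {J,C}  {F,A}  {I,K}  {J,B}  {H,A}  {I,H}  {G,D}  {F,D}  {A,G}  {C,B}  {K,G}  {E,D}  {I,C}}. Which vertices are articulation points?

Removing I increases the component count from 1 to 2, so I is a cut vertex.
By contrast removing K leaves 1 component; it is not a cut vertex. No other vertex is a cut vertex either.

I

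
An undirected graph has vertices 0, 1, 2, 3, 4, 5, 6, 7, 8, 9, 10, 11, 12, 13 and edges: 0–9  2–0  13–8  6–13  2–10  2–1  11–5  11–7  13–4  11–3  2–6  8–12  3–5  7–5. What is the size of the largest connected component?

10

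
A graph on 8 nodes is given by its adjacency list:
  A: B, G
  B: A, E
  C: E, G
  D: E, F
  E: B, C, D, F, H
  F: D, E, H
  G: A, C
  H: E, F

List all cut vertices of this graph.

Removing E increases the component count from 1 to 2, so E is a cut vertex.
By contrast removing B leaves 1 component; it is not a cut vertex. No other vertex is a cut vertex either.

E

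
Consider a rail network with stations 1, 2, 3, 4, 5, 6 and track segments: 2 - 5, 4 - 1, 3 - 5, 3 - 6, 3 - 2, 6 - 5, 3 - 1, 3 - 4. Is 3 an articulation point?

Yes

Deleting 3 raises the number of components from 1 to 2, so 3 is a cut vertex.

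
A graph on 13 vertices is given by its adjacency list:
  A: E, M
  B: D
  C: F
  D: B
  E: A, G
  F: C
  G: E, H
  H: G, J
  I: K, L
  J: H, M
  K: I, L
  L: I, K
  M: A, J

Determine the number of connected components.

4

Starting from C we can reach C, F. That is one component of size 2.
Starting from B we can reach B, D. That is one component of size 2.
Starting from I we can reach I, K, L. That is one component of size 3.
Starting from A we can reach A, E, G, H, J, M. That is one component of size 6.
Total: 4 components.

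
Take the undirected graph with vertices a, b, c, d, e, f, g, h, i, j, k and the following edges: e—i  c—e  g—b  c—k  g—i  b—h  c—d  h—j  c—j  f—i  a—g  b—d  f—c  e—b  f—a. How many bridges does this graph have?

The edges on the cycle c-e-b-h-j-c are not bridges since each lies on that cycle.
But removing k—c disconnects k from c — this is a bridge.

1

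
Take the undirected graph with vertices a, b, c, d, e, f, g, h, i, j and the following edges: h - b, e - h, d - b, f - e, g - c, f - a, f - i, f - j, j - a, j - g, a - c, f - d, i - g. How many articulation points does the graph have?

1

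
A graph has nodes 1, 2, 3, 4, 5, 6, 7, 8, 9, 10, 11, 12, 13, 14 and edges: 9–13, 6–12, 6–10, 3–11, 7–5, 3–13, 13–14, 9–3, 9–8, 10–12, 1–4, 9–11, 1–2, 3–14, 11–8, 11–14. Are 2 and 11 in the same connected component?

The component containing 2 is {1, 2, 4}, and 11 is not in it.

No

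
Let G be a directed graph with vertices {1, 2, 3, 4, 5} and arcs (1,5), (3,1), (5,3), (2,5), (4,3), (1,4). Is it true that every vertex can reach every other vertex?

No

There is no directed path from 1 to 2, so the graph is not strongly connected.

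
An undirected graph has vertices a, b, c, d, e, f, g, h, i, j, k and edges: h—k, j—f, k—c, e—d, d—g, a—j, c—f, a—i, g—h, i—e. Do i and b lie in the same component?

No

The component containing i is {a, c, d, e, f, g, h, i, j, k}, and b is not in it.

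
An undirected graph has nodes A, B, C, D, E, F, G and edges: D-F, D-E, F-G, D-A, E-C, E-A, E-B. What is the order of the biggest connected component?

7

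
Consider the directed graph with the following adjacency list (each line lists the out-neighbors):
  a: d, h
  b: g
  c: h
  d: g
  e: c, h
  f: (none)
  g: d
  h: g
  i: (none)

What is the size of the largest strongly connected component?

2

{d, g} are all mutually reachable — one SCC of size 2.
{f} is an SCC by itself.
{i} is an SCC by itself.
{b} is an SCC by itself.
{c} is an SCC by itself.
(and 3 more singleton SCCs)
The largest has 2 vertices.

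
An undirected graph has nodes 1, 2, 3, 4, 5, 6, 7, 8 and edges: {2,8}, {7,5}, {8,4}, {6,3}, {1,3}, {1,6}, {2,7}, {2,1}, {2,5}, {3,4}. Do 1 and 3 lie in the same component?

Yes

From 1 we can reach 1, 2, 3, 4, 5, 6, 7, 8, which includes 3.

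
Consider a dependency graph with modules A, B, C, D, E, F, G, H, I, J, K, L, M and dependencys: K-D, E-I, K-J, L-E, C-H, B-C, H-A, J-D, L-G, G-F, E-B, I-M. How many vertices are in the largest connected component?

10

Starting from D we can reach D, J, K. That is one component of size 3.
Starting from A we can reach A, B, C, E, F, G, H, I, L, M. That is one component of size 10.
The largest has 10 vertices.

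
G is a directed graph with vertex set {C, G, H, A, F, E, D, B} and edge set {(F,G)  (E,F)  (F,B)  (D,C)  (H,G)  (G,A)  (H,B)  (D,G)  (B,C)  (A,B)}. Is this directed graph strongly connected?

No

There is no directed path from F to E, so the graph is not strongly connected.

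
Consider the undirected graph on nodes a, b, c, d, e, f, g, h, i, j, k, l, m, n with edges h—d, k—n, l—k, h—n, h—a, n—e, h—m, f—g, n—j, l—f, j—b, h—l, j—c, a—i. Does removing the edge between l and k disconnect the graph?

After removing l—k, the path l-h-n-k still connects them, so the edge is not a bridge.

No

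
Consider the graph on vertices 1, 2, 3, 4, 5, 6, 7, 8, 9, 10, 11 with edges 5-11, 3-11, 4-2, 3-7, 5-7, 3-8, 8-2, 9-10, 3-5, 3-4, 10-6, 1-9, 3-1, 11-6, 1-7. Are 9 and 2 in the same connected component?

Yes

From 9 we can reach 1, 2, 3, 4, 5, 6, 7, 8, 9, 10, 11, which includes 2.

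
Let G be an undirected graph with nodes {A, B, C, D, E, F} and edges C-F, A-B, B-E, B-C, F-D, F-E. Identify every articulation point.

B, F

Removing B increases the component count from 1 to 2, so B is a cut vertex.
Removing F increases the component count from 1 to 2, so F is a cut vertex.
By contrast removing C leaves 1 component; it is not a cut vertex. No other vertex is a cut vertex either.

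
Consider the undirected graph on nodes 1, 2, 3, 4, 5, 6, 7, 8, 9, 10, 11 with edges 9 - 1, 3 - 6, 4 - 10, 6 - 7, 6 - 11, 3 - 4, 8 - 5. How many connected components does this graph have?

4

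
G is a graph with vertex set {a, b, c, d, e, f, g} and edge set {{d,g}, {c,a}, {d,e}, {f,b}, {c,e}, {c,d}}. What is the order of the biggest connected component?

Starting from b we can reach b, f. That is one component of size 2.
Starting from a we can reach a, c, d, e, g. That is one component of size 5.
The largest has 5 vertices.

5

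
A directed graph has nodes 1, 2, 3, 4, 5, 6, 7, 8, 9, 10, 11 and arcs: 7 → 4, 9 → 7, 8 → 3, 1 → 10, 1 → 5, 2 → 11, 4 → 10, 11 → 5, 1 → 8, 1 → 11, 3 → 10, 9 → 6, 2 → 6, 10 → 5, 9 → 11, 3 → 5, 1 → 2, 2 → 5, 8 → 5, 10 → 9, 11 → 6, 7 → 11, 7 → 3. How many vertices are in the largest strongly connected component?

{3, 4, 7, 9, 10} are all mutually reachable — one SCC of size 5.
{8} is an SCC by itself.
{2} is an SCC by itself.
{5} is an SCC by itself.
{11} is an SCC by itself.
(and 2 more singleton SCCs)
The largest has 5 vertices.

5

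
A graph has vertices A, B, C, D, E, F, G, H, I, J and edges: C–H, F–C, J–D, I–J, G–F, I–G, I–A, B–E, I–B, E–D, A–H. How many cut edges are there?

0

The edges on the cycle I-B-E-D-J-I are not bridges since each lies on that cycle.
Every edge lies on some cycle, so there are no bridges.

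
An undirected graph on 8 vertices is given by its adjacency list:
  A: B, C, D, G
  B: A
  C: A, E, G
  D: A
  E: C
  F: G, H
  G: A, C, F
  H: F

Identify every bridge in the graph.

The edges on the cycle C-G-A-C are not bridges since each lies on that cycle.
But removing F-H disconnects F from H; removing C-E disconnects C from E; removing A-D disconnects A from D; removing G-F disconnects G from F — these are bridges.
In total 5 edges are bridges.

A-B, A-D, C-E, F-G, F-H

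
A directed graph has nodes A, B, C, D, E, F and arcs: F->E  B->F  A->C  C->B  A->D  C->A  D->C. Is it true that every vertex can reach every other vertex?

No

There is no directed path from B to D, so the graph is not strongly connected.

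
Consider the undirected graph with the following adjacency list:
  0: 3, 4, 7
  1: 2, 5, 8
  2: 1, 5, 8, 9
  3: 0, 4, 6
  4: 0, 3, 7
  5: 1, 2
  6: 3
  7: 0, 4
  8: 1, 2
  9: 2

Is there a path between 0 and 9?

No

The component containing 0 is {0, 3, 4, 6, 7}, and 9 is not in it.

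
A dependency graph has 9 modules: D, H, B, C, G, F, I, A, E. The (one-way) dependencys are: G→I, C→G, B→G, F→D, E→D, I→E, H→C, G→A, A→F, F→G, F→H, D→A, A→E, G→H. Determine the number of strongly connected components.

{A, C, D, E, F, G, H, I} are all mutually reachable — one SCC of size 8.
{B} is an SCC by itself.
That gives 2 strongly connected components.

2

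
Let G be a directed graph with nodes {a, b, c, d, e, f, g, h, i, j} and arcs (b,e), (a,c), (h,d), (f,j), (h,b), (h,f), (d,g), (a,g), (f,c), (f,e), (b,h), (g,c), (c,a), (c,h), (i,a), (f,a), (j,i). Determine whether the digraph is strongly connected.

There is no directed path from e to i, so the graph is not strongly connected.

No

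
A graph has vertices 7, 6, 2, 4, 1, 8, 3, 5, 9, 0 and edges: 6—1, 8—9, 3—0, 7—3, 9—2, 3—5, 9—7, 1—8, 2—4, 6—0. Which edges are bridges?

The edges on the cycle 6-1-8-9-7-3-0-6 are not bridges since each lies on that cycle.
But removing 5—3 disconnects 5 from 3; removing 4—2 disconnects 4 from 2; removing 9—2 disconnects 9 from 2 — these are bridges.

2-4, 2-9, 3-5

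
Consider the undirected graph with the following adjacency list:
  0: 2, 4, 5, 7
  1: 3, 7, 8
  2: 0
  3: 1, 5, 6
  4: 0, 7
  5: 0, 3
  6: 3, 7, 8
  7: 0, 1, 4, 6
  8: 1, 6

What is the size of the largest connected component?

9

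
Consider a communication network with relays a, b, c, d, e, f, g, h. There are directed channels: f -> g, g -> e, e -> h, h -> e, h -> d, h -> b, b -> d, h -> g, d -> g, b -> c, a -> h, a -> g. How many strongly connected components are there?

{b, d, e, g, h} are all mutually reachable — one SCC of size 5.
{a} is an SCC by itself.
{f} is an SCC by itself.
{c} is an SCC by itself.
That gives 4 strongly connected components.

4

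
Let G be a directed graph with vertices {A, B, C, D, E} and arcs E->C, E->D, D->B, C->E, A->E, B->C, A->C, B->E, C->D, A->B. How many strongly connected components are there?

{B, C, D, E} are all mutually reachable — one SCC of size 4.
{A} is an SCC by itself.
That gives 2 strongly connected components.

2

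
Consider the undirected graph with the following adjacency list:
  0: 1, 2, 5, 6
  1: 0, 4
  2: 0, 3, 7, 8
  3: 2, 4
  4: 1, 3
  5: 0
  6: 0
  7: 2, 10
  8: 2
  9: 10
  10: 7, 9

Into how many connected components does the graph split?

1

Starting from 0 we can reach 0, 1, 2, 3, 4, 5, 6, 7, 8, 9, 10. That is one component of size 11.
Total: 1 component.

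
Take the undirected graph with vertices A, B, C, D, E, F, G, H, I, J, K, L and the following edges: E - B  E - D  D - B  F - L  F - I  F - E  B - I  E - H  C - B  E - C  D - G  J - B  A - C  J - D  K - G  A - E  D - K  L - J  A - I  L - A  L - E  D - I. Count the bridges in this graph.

1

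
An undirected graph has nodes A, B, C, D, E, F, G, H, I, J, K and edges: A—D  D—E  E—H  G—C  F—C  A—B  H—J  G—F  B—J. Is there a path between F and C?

Yes

From F we can reach C, F, G, which includes C.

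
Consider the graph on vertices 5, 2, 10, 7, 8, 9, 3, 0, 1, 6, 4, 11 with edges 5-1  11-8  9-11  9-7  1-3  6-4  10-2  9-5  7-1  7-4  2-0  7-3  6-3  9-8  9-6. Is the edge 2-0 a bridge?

Yes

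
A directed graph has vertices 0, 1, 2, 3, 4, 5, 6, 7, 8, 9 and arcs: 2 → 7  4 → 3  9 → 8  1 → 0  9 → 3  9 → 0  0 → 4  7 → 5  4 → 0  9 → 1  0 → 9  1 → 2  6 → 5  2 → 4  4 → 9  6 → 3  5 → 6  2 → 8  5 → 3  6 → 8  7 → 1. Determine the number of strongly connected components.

{0, 1, 2, 4, 7, 9} are all mutually reachable — one SCC of size 6.
{5, 6} are all mutually reachable — one SCC of size 2.
{3} is an SCC by itself.
{8} is an SCC by itself.
That gives 4 strongly connected components.

4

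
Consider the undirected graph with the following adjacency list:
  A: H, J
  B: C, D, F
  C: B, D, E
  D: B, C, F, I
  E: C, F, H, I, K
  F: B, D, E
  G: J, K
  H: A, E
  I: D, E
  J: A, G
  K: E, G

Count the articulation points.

Removing E increases the component count from 1 to 2, so E is a cut vertex.
By contrast removing G leaves 1 component; it is not a cut vertex. No other vertex is a cut vertex either.

1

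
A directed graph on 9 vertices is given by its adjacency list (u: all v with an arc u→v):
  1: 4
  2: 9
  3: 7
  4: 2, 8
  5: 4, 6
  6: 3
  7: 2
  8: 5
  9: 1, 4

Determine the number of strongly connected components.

1

{1, 2, 3, 4, 5, 6, 7, 8, 9} are all mutually reachable — one SCC of size 9.
That gives 1 strongly connected component.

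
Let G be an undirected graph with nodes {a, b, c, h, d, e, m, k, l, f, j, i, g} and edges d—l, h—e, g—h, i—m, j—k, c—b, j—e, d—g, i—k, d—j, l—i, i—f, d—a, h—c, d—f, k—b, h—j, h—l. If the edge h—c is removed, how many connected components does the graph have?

h and c are still connected via h-j-k-b-c, so the component count stays at 1.

1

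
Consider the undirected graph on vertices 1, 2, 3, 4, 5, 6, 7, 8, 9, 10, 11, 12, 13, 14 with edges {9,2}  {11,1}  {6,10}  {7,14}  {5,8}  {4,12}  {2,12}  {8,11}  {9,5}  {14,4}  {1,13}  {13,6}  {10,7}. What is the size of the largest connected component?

3 is isolated — a component by itself.
Starting from 1 we can reach 1, 2, 4, 5, 6, 7, 8, 9, 10, 11, 12, 13, 14. That is one component of size 13.
The largest has 13 vertices.

13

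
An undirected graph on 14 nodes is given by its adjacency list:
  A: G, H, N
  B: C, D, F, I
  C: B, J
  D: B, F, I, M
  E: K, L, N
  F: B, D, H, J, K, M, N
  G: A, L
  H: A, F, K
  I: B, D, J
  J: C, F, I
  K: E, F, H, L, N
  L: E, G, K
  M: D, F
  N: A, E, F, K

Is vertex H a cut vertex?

No

Deleting H leaves 1 component (was 1) (its neighbors A, F, K remain connected to each other), so H is not a cut vertex.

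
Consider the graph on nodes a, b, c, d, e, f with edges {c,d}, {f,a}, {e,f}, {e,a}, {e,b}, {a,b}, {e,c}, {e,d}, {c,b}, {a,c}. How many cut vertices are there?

0

Removing c, for instance, still leaves 1 component. No single vertex removal increases the component count — the graph has no articulation points.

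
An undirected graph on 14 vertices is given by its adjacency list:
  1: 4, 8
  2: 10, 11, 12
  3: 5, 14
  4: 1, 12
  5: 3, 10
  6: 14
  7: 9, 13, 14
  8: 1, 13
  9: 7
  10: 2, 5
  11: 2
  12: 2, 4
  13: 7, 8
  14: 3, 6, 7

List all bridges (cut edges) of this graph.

11-2, 14-6, 7-9

The edges on the cycle 12-4-1-8-13-7-14-3-5-10-2-12 are not bridges since each lies on that cycle.
But removing 2-11 disconnects 2 from 11; removing 6-14 disconnects 6 from 14; removing 9-7 disconnects 9 from 7 — these are bridges.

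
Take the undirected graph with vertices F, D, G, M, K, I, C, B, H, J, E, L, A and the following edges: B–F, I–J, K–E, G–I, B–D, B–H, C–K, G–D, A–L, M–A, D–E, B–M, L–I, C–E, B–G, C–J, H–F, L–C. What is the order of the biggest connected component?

Starting from A we can reach A, B, C, D, E, F, G, H, I, J, K, L, M. That is one component of size 13.
The largest has 13 vertices.

13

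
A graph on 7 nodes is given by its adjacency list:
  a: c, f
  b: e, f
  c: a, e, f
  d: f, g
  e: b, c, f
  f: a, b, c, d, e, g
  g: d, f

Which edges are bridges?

none

The edges on the cycle f-g-d-f are not bridges since each lies on that cycle.
Every edge lies on some cycle, so there are no bridges.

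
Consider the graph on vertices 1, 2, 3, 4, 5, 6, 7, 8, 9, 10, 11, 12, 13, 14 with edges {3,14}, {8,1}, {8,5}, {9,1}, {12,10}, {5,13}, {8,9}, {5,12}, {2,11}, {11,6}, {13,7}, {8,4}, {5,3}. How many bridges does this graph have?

10

The edges on the cycle 8-9-1-8 are not bridges since each lies on that cycle.
But removing 5 - 3 disconnects 5 from 3; removing 8 - 4 disconnects 8 from 4; removing 2 - 11 disconnects 2 from 11; removing 5 - 12 disconnects 5 from 12 — these are bridges.
In total 10 edges are bridges.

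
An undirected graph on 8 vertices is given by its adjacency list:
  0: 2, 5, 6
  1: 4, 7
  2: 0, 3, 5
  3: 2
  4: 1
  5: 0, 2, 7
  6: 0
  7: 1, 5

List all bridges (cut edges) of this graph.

The edges on the cycle 2-5-0-2 are not bridges since each lies on that cycle.
But removing 6-0 disconnects 6 from 0; removing 1-7 disconnects 1 from 7; removing 1-4 disconnects 1 from 4; removing 2-3 disconnects 2 from 3 — these are bridges.
In total 5 edges are bridges.

0-6, 1-4, 1-7, 2-3, 5-7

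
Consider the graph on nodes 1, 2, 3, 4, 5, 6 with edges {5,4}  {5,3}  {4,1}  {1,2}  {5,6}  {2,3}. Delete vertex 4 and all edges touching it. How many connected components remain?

With 4 gone, the remaining components are: {1, 2, 3, 5, 6}.
That is 1 component.

1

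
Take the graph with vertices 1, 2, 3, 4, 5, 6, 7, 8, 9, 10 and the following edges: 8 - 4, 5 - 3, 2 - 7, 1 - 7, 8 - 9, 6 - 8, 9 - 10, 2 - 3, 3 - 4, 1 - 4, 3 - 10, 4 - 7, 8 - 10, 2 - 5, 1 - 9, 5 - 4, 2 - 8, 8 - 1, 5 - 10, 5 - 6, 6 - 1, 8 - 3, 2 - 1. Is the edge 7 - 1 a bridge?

No

After removing 7 - 1, the path 7-2-1 still connects them, so the edge is not a bridge.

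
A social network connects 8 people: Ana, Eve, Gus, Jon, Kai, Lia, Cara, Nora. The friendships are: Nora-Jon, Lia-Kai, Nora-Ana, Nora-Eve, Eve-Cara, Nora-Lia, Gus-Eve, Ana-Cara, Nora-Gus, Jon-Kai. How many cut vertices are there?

1

Removing Nora increases the component count from 1 to 2, so Nora is a cut vertex.
By contrast removing Eve leaves 1 component; it is not a cut vertex. No other vertex is a cut vertex either.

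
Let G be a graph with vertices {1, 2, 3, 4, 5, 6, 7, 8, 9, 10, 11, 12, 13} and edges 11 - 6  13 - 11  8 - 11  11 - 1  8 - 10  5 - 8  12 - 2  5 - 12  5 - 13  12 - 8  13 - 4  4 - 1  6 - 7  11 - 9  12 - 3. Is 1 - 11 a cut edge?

After removing 1 - 11, the path 1-4-13-11 still connects them, so the edge is not a bridge.

No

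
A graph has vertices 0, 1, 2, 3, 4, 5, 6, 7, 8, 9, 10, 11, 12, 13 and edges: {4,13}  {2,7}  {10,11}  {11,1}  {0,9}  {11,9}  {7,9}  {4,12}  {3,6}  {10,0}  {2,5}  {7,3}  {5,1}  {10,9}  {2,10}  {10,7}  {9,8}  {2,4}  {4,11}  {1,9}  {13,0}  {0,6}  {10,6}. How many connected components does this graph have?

Starting from 0 we can reach 0, 1, 2, 3, 4, 5, 6, 7, 8, 9, 10, 11, 12, 13. That is one component of size 14.
Total: 1 component.

1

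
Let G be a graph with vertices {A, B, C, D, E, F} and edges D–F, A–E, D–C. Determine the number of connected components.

B is isolated — a component by itself.
Starting from A we can reach A, E. That is one component of size 2.
Starting from C we can reach C, D, F. That is one component of size 3.
Total: 3 components.

3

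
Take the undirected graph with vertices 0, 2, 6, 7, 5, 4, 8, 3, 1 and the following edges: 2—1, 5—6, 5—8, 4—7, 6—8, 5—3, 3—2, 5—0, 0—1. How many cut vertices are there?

Removing 5 increases the component count from 2 to 3, so 5 is a cut vertex.
By contrast removing 6 leaves 2 components; it is not a cut vertex. No other vertex is a cut vertex either.

1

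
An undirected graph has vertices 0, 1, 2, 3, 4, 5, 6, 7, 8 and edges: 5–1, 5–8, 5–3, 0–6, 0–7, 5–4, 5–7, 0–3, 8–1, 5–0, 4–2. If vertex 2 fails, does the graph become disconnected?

No

Deleting 2 leaves 1 component (was 1), so 2 is not a cut vertex.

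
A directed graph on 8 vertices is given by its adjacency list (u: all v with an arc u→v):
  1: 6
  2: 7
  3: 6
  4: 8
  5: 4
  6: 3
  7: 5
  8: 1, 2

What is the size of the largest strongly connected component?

5

{2, 4, 5, 7, 8} are all mutually reachable — one SCC of size 5.
{3, 6} are all mutually reachable — one SCC of size 2.
{1} is an SCC by itself.
The largest has 5 vertices.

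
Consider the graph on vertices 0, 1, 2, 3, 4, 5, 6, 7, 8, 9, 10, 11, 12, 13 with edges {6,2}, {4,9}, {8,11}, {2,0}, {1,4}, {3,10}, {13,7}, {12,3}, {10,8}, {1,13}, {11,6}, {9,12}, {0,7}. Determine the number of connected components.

2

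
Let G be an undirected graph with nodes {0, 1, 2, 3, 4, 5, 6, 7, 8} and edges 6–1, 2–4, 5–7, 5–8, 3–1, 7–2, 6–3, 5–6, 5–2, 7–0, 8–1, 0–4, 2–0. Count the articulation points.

Removing 5 increases the component count from 1 to 2, so 5 is a cut vertex.
By contrast removing 2 leaves 1 component; it is not a cut vertex. No other vertex is a cut vertex either.

1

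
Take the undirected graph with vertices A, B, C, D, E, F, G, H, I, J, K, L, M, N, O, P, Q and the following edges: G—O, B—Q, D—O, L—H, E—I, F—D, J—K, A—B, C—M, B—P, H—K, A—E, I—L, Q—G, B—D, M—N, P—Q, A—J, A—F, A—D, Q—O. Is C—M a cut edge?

Removing C—M leaves no path between C and M: the component count goes from 2 to 3. So it is a bridge.

Yes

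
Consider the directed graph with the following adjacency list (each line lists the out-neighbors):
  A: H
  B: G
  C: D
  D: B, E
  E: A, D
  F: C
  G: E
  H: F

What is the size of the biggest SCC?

8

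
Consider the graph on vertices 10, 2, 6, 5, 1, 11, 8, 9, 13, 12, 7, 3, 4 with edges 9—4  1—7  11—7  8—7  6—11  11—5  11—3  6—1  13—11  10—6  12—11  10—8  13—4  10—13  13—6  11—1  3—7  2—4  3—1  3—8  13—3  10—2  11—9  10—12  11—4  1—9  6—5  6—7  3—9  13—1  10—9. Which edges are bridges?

The edges on the cycle 10-13-3-1-9-10 are not bridges since each lies on that cycle.
Every edge lies on some cycle, so there are no bridges.

none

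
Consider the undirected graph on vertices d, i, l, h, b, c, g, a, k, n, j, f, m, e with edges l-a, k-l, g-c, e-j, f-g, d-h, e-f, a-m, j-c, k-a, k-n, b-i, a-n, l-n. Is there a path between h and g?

The component containing h is {d, h}, and g is not in it.

No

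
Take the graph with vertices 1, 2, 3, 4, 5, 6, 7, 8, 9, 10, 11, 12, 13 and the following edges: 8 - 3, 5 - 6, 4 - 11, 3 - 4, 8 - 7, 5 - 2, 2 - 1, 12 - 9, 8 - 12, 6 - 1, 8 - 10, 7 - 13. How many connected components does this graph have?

2

Starting from 1 we can reach 1, 2, 5, 6. That is one component of size 4.
Starting from 3 we can reach 3, 4, 7, 8, 9, 10, 11, 12, 13. That is one component of size 9.
Total: 2 components.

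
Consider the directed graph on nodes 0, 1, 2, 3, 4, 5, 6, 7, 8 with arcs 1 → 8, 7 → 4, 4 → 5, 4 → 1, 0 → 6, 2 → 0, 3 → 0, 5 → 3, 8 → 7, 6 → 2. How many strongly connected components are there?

4

{1, 4, 7, 8} are all mutually reachable — one SCC of size 4.
{0, 2, 6} are all mutually reachable — one SCC of size 3.
{3} is an SCC by itself.
{5} is an SCC by itself.
That gives 4 strongly connected components.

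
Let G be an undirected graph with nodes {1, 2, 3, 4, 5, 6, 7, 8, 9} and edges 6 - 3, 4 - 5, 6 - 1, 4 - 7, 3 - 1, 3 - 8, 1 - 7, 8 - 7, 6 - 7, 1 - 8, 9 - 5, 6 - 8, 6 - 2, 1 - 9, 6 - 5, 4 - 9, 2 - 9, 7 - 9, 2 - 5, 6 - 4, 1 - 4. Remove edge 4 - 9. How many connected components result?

1

4 and 9 are still connected via 4-1-9, so the component count stays at 1.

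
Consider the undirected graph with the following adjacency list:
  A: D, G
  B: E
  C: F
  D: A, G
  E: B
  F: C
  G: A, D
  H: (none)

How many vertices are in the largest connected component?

H is isolated — a component by itself.
Starting from C we can reach C, F. That is one component of size 2.
Starting from B we can reach B, E. That is one component of size 2.
Starting from A we can reach A, D, G. That is one component of size 3.
The largest has 3 vertices.

3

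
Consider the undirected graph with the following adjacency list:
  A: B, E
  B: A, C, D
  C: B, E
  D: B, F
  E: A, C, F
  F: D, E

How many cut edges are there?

0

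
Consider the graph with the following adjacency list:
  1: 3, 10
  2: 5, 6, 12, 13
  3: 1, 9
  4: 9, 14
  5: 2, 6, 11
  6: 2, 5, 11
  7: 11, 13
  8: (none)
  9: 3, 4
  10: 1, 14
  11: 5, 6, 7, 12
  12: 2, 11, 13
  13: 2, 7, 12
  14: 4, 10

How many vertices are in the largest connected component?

8 is isolated — a component by itself.
Starting from 1 we can reach 1, 3, 4, 9, 10, 14. That is one component of size 6.
Starting from 2 we can reach 2, 5, 6, 7, 11, 12, 13. That is one component of size 7.
The largest has 7 vertices.

7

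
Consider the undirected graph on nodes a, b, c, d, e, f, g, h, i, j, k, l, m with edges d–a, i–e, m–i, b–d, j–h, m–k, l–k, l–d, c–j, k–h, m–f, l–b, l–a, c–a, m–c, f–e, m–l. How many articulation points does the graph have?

1

Removing m increases the component count from 2 to 3, so m is a cut vertex.
By contrast removing f leaves 2 components; it is not a cut vertex. No other vertex is a cut vertex either.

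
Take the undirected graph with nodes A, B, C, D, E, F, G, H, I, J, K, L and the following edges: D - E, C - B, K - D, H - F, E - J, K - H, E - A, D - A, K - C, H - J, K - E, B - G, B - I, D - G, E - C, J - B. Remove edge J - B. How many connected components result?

2

J and B are still connected via J-E-C-B, so the component count stays at 2.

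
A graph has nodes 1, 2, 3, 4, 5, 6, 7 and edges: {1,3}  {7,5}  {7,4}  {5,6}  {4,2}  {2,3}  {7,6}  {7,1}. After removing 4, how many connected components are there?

1

With 4 gone, the remaining components are: {1, 2, 3, 5, 6, 7}.
That is 1 component.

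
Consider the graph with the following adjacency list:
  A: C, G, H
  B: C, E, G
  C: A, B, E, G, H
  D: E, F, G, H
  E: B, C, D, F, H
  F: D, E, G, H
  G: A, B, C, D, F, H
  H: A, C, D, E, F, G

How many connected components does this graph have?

1

Starting from A we can reach A, B, C, D, E, F, G, H. That is one component of size 8.
Total: 1 component.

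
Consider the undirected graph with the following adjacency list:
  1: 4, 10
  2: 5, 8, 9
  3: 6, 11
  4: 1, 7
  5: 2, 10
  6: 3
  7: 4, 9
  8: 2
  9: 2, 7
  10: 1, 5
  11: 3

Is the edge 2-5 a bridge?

After removing 2-5, the path 2-9-7-4-1-10-5 still connects them, so the edge is not a bridge.

No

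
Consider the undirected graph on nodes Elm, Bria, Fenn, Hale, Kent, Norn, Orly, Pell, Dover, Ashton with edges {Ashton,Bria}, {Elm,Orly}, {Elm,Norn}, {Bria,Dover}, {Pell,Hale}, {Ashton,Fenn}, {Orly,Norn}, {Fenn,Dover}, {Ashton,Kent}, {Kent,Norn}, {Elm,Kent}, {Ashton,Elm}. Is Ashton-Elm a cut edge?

After removing Ashton-Elm, the path Ashton-Kent-Elm still connects them, so the edge is not a bridge.

No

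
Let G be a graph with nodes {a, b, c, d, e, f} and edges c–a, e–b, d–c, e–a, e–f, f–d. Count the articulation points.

1

Removing e increases the component count from 1 to 2, so e is a cut vertex.
By contrast removing b leaves 1 component; it is not a cut vertex. No other vertex is a cut vertex either.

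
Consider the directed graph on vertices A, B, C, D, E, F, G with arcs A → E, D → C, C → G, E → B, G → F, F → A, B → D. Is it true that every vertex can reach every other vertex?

From G we can reach every vertex (A, B, C, D, E, F, G), and every vertex can reach G (A, B, C, D, E, F, G). So the whole graph is one strongly connected component.

Yes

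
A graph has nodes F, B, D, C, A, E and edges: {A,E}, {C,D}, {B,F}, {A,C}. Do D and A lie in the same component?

Yes

From D we can reach A, C, D, E, which includes A.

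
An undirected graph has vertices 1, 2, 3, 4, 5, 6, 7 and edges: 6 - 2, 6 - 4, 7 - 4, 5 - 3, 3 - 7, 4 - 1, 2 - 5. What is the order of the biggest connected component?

7

Starting from 1 we can reach 1, 2, 3, 4, 5, 6, 7. That is one component of size 7.
The largest has 7 vertices.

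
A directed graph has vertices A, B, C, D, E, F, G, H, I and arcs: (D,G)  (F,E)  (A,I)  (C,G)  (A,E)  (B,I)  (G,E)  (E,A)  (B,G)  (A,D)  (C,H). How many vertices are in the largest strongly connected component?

4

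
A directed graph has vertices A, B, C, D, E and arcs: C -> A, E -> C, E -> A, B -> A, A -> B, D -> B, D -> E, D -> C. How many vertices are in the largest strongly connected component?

2

{A, B} are all mutually reachable — one SCC of size 2.
{C} is an SCC by itself.
{E} is an SCC by itself.
{D} is an SCC by itself.
The largest has 2 vertices.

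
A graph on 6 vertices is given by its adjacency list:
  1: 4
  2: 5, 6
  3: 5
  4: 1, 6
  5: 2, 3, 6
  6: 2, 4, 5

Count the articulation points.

Removing 4 increases the component count from 1 to 2, so 4 is a cut vertex.
Removing 5 increases the component count from 1 to 2, so 5 is a cut vertex.
Removing 6 increases the component count from 1 to 2, so 6 is a cut vertex.
By contrast removing 3 leaves 1 component; it is not a cut vertex. No other vertex is a cut vertex either.

3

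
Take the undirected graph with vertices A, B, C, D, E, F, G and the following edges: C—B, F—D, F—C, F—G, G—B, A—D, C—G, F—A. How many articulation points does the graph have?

Removing F increases the component count from 2 to 3, so F is a cut vertex.
By contrast removing B leaves 2 components; it is not a cut vertex. No other vertex is a cut vertex either.

1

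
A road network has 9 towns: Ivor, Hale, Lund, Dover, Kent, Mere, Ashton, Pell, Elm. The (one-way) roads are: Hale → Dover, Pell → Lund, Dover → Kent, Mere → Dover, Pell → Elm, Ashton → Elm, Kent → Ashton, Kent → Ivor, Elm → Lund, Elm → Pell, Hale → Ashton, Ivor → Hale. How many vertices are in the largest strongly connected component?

4

{Hale, Ivor, Kent, Dover} are all mutually reachable — one SCC of size 4.
{Elm, Pell} are all mutually reachable — one SCC of size 2.
{Lund} is an SCC by itself.
{Mere} is an SCC by itself.
{Ashton} is an SCC by itself.
The largest has 4 vertices.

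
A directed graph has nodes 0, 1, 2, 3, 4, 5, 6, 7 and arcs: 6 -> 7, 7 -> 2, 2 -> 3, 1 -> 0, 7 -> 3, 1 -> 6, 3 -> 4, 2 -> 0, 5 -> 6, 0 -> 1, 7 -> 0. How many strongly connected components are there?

{0, 1, 2, 6, 7} are all mutually reachable — one SCC of size 5.
{5} is an SCC by itself.
{4} is an SCC by itself.
{3} is an SCC by itself.
That gives 4 strongly connected components.

4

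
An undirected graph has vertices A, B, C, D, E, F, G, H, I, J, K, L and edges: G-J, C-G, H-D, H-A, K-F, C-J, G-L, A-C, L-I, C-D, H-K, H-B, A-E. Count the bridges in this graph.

6

The edges on the cycle C-G-J-C are not bridges since each lies on that cycle.
But removing K-F disconnects K from F; removing K-H disconnects K from H; removing G-L disconnects G from L; removing L-I disconnects L from I — these are bridges.
In total 6 edges are bridges.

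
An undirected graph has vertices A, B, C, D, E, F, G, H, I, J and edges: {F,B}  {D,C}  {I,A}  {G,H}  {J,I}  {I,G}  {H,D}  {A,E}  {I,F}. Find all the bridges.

A-E, A-I, B-F, C-D, D-H, F-I, G-H, G-I, I-J

removing G-H disconnects G from H; removing H-D disconnects H from D; removing I-F disconnects I from F; removing C-D disconnects C from D — these are bridges.
In total 9 edges are bridges.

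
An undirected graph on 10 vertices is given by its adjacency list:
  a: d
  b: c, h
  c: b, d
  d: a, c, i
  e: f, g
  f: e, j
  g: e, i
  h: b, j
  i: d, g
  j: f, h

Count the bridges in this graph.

1

The edges on the cycle b-h-j-f-e-g-i-d-c-b are not bridges since each lies on that cycle.
But removing a-d disconnects a from d — this is a bridge.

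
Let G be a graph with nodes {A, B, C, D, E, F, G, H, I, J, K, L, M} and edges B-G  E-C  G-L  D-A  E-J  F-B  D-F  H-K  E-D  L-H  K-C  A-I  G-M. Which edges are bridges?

The edges on the cycle E-D-F-B-G-L-H-K-C-E are not bridges since each lies on that cycle.
But removing M-G disconnects M from G; removing A-I disconnects A from I; removing D-A disconnects D from A; removing E-J disconnects E from J — these are bridges.

A-D, A-I, E-J, G-M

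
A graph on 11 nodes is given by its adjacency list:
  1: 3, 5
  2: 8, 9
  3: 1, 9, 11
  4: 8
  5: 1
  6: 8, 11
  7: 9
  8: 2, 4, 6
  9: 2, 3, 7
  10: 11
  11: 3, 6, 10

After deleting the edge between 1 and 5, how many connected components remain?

2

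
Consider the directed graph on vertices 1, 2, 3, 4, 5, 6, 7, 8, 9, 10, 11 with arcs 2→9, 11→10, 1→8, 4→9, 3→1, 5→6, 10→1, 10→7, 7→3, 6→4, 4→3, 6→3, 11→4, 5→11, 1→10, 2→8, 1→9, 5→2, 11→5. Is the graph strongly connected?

No

There is no directed path from 1 to 4, so the graph is not strongly connected.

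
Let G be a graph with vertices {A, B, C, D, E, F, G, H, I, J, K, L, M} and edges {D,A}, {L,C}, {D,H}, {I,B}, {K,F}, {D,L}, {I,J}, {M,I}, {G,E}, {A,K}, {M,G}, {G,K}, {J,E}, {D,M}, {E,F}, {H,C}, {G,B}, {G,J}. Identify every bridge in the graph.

The edges on the cycle D-L-C-H-D are not bridges since each lies on that cycle.
Every edge lies on some cycle, so there are no bridges.

none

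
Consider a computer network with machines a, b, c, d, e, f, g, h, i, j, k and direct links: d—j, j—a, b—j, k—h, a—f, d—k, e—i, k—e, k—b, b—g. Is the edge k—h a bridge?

Yes

Removing k—h leaves no path between k and h: the component count goes from 2 to 3. So it is a bridge.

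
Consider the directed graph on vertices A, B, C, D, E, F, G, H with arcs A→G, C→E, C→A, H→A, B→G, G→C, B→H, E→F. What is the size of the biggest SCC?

{A, C, G} are all mutually reachable — one SCC of size 3.
{D} is an SCC by itself.
{B} is an SCC by itself.
{H} is an SCC by itself.
{F} is an SCC by itself.
(and 1 more singleton SCC)
The largest has 3 vertices.

3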